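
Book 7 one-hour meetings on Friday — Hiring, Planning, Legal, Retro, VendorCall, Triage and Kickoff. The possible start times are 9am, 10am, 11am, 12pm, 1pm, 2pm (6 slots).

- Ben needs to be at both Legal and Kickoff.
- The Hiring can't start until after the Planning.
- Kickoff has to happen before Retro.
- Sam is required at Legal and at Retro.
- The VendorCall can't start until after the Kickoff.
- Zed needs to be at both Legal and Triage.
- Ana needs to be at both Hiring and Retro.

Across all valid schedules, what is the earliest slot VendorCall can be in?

10am

Precedence pushes VendorCall to at least 10am.
VendorCall at 10am is achievable: Retro in 11am, Legal in 10am, Kickoff in 9am, Planning in 9am, VendorCall in 10am, Triage in 9am, Hiring in 10am.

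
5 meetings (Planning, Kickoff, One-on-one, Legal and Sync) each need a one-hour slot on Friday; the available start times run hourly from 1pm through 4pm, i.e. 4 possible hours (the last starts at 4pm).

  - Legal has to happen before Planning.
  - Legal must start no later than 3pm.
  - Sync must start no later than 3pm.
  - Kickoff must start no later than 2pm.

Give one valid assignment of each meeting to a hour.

Planning -> 2pm; Sync -> 1pm; Kickoff -> 1pm; One-on-one -> 1pm; Legal -> 1pm

Checking: Legal(1pm) before Planning(2pm); Sync=1pm in [1pm,3pm]; Legal=1pm in [1pm,3pm]; Kickoff=1pm in [1pm,2pm].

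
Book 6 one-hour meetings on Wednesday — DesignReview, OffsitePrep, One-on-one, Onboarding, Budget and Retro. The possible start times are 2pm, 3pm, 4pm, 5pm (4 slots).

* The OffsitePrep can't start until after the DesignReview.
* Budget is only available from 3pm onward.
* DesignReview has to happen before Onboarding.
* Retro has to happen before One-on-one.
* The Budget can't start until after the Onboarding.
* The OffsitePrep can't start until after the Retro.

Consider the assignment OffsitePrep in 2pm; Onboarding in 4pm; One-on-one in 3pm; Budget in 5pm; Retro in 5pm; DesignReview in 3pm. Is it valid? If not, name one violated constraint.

DesignReview has to happen before Onboarding — holds.
The Budget can't start until after the Onboarding — holds.
Budget is only available from 3pm onward — holds.
The OffsitePrep can't start until after the Retro — violated.
The OffsitePrep can't start until after the DesignReview — violated.
Retro has to happen before One-on-one — violated.

Invalid. The OffsitePrep can't start until after the Retro.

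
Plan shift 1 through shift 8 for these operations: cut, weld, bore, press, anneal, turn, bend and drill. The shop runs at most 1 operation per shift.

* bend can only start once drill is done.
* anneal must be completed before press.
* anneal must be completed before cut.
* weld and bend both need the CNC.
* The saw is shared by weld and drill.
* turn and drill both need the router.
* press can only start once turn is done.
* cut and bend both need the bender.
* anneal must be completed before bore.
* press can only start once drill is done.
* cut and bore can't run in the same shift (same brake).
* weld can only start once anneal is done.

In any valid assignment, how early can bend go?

Precedence pushes bend to at least shift 2.
bend at shift 2 is achievable: weld in shift 7; anneal in shift 3; drill in shift 1; cut in shift 6; bore in shift 8; bend in shift 2; press in shift 5; turn in shift 4.

shift 2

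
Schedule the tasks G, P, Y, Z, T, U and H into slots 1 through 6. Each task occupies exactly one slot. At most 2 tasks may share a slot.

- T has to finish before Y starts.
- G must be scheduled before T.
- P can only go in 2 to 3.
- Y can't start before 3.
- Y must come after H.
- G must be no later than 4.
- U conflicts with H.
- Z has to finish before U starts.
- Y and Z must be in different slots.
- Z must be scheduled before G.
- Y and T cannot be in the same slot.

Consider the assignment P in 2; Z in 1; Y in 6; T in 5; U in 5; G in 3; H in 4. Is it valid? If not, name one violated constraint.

Valid

Y must come after H — holds.
U conflicts with H — holds.
At most 2 tasks may share a slot — holds.
Z must be scheduled before G — holds.
G must be no later than 4 — holds.
Y and T cannot be in the same slot — holds.
Y can't start before 3 — holds.
G must be scheduled before T — holds.
Z has to finish before U starts — holds.
P can only go in 2 to 3 — holds.
Y and Z must be in different slots — holds.
T has to finish before Y starts — holds.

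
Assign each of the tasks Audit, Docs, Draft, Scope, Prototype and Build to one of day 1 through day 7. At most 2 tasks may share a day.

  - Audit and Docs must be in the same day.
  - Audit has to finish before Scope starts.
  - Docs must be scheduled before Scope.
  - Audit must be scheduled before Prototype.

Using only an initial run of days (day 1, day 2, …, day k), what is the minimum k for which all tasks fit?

The precedence chain requires at least 2 distinct days.
With at most 2 per day and 6 tasks, at least 3 days are needed.
3 works (last occupied day: day 3): for example Docs in day 1, Build in day 3, Audit in day 1, Scope in day 2, Prototype in day 2, Draft in day 3.

3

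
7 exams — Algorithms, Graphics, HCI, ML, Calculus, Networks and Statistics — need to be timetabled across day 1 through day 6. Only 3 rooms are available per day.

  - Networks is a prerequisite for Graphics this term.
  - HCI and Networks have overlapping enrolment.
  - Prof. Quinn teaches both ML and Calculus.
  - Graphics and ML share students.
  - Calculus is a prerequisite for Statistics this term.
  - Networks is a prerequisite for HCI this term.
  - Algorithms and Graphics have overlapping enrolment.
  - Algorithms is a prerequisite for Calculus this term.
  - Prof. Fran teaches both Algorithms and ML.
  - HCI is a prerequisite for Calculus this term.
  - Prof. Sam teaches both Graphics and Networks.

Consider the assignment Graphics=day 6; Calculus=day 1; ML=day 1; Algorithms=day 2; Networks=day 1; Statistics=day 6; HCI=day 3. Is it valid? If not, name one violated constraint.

No. Prof. Quinn teaches both ML and Calculus is not satisfied.

HCI is a prerequisite for Calculus this term — violated.
Calculus is a prerequisite for Statistics this term — holds.
HCI and Networks have overlapping enrolment — holds.
Only 3 rooms are available per day — holds.
Prof. Quinn teaches both ML and Calculus — violated.
Networks is a prerequisite for Graphics this term — holds.
Algorithms and Graphics have overlapping enrolment — holds.
Networks is a prerequisite for HCI this term — holds.
Algorithms is a prerequisite for Calculus this term — violated.
Prof. Sam teaches both Graphics and Networks — holds.
Prof. Fran teaches both Algorithms and ML — holds.
Graphics and ML share students — holds.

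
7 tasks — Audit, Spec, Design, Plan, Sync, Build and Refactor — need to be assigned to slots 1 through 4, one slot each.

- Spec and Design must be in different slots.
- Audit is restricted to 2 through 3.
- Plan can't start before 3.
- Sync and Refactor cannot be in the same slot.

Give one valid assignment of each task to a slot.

Sync in 1, Design in 2, Audit in 2, Plan in 3, Build in 1, Refactor in 2, Spec in 1

Checking: Spec(1) != Design(2); Sync(1) != Refactor(2); Audit=2 in [2,3]; Plan=3 in [3,4].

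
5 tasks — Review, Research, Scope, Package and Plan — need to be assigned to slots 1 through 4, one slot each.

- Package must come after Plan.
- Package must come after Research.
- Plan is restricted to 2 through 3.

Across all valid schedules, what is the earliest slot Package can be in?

3

Precedence pushes Package to at least 3.
Package at 3 is achievable: Review in 1, Package in 3, Research in 1, Scope in 1, Plan in 2.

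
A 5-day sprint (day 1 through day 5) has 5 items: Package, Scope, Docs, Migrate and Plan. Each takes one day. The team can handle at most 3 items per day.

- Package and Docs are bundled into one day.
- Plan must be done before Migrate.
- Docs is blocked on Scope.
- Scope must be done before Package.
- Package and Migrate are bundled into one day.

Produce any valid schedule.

Docs -> day 2, Package -> day 2, Migrate -> day 2, Plan -> day 1, Scope -> day 1

Checking: Scope(day 1) before Docs(day 2); Plan(day 1) before Migrate(day 2); Scope(day 1) before Package(day 2); Package = Docs = day 2; Package = Migrate = day 2; max 3 per day (cap 3).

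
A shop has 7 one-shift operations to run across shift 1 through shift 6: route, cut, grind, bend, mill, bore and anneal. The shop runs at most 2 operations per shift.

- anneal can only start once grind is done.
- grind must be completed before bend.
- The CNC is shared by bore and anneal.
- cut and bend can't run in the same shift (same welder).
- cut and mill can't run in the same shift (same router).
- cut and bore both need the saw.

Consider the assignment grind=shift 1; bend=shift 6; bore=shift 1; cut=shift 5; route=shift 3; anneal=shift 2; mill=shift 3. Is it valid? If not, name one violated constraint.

Yes, all constraints hold

grind must be completed before bend — holds.
cut and mill can't run in the same shift (same router) — holds.
The CNC is shared by bore and anneal — holds.
cut and bend can't run in the same shift (same welder) — holds.
anneal can only start once grind is done — holds.
The shop runs at most 2 operations per shift — holds.
cut and bore both need the saw — holds.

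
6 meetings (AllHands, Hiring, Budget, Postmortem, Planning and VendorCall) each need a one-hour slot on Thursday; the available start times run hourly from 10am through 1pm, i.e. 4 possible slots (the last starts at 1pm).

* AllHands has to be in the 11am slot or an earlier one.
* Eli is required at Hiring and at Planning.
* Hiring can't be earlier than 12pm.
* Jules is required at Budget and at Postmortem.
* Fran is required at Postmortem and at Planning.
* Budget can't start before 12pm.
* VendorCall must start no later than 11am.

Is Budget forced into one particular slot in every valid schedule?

No

Budget can be 12pm (e.g. Postmortem=10am, Hiring=12pm, VendorCall=10am, AllHands=10am, Budget=12pm, Planning=11am) or 1pm (e.g. Planning -> 11am; Budget -> 1pm; AllHands -> 10am; Hiring -> 12pm; Postmortem -> 10am; VendorCall -> 10am).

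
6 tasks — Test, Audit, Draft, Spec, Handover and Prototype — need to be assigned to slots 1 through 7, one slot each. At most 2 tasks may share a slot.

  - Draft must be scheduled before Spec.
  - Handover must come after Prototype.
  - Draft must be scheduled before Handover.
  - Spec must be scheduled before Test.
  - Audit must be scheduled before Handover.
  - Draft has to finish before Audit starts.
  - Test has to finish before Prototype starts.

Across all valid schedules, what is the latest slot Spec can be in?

4

Precedence pushes Spec to at least 2; downstream work caps Spec at 4.
Spec at 4 is achievable: Audit -> 2, Spec -> 4, Handover -> 7, Prototype -> 6, Draft -> 1, Test -> 5.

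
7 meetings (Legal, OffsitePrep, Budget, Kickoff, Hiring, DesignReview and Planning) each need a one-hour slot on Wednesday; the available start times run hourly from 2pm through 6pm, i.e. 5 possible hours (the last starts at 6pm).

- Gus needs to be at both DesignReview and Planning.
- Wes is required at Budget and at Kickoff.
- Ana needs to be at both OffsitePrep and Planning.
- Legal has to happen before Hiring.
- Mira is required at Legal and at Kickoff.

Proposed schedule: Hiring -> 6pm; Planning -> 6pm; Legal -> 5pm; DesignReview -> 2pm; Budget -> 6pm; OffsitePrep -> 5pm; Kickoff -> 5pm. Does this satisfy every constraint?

Invalid. Mira is required at Legal and at Kickoff.

Ana needs to be at both OffsitePrep and Planning — holds.
Mira is required at Legal and at Kickoff — violated.
Wes is required at Budget and at Kickoff — holds.
Gus needs to be at both DesignReview and Planning — holds.
Legal has to happen before Hiring — holds.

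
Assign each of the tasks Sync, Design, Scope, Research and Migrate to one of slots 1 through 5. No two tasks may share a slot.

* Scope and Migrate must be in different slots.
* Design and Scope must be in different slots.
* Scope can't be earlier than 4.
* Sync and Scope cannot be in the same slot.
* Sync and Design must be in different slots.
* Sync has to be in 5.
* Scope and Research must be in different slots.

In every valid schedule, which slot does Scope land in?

Scope's window is 4–5.
Sync is fixed at 5, and Scope can't share a slot with Sync.
So Scope must be 4.

4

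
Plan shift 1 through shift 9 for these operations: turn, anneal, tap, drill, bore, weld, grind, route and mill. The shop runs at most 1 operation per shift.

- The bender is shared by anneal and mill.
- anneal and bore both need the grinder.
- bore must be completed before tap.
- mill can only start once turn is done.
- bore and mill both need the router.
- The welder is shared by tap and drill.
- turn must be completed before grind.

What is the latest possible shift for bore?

Downstream work caps bore at shift 8.
bore at shift 8 is achievable: mill in shift 3, drill in shift 5, bore in shift 8, weld in shift 6, turn in shift 1, route in shift 7, tap in shift 9, anneal in shift 4, grind in shift 2.

shift 8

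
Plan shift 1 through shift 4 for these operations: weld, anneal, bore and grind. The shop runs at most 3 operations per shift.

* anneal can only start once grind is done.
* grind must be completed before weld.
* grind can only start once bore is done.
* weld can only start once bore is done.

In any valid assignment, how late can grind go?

Precedence pushes grind to at least shift 2; downstream work caps grind at shift 3.
grind at shift 3 is achievable: bore=shift 1, weld=shift 4, grind=shift 3, anneal=shift 4.

shift 3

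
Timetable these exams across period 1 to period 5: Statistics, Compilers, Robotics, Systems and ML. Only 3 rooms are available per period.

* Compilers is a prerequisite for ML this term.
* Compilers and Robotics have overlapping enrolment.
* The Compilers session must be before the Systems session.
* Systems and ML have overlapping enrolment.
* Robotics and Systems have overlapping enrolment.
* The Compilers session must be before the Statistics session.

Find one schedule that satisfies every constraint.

Compilers -> period 1; ML -> period 3; Systems -> period 2; Statistics -> period 2; Robotics -> period 3

Checking: Compilers(period 1) before Statistics(period 2); Compilers(period 1) before Systems(period 2); Compilers(period 1) before ML(period 3); Systems(period 2) != ML(period 3); Robotics(period 3) != Systems(period 2); Compilers(period 1) != Robotics(period 3); max 2 per period (cap 3).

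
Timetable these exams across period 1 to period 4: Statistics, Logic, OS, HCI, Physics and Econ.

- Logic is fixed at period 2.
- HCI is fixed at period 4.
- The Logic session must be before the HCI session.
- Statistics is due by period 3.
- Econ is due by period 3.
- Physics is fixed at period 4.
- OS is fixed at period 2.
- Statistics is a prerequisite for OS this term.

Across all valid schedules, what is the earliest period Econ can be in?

period 1

Econ's own window allows nothing later than period 3.
Econ at period 1 is achievable: HCI in period 4, Statistics in period 1, Econ in period 1, OS in period 2, Logic in period 2, Physics in period 4.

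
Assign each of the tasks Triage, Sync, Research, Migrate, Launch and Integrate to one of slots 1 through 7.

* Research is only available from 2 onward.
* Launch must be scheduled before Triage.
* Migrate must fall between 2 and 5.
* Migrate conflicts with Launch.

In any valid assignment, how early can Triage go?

2

Precedence pushes Triage to at least 2.
Triage at 2 is achievable: Triage -> 2; Launch -> 1; Migrate -> 2; Integrate -> 1; Research -> 2; Sync -> 1.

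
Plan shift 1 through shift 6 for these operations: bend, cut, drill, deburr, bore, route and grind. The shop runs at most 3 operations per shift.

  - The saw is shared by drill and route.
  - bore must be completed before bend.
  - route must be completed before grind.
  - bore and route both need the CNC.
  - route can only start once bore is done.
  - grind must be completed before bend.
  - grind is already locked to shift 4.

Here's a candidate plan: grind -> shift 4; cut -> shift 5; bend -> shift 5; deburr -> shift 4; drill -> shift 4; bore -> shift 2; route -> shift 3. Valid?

bore must be completed before bend — holds.
The saw is shared by drill and route — holds.
grind must be completed before bend — holds.
route can only start once bore is done — holds.
route must be completed before grind — holds.
bore and route both need the CNC — holds.
The shop runs at most 3 operations per shift — holds.
grind is already locked to shift 4 — holds.

Yes, all constraints hold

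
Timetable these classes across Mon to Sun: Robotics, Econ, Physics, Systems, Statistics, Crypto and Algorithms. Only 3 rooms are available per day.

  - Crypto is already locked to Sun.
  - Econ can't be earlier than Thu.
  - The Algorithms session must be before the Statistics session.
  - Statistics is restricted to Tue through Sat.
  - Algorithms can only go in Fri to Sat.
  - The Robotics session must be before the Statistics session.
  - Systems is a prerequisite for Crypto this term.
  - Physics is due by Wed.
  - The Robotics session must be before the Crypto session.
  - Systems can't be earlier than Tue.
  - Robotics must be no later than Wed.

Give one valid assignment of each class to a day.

Robotics in Mon; Systems in Tue; Econ in Thu; Algorithms in Fri; Crypto in Sun; Physics in Mon; Statistics in Sat

Checking: Robotics(Mon) before Crypto(Sun); Algorithms(Fri) before Statistics(Sat); Systems(Tue) before Crypto(Sun); Robotics(Mon) before Statistics(Sat); Algorithms=Fri in [Fri,Sat]; Robotics=Mon in [Mon,Wed]; Econ=Thu in [Thu,Sun]; Systems=Tue in [Tue,Sun]; Crypto=Sun in [Sun,Sun]; Statistics=Sat in [Tue,Sat]; Physics=Mon in [Mon,Wed]; max 2 per day (cap 3).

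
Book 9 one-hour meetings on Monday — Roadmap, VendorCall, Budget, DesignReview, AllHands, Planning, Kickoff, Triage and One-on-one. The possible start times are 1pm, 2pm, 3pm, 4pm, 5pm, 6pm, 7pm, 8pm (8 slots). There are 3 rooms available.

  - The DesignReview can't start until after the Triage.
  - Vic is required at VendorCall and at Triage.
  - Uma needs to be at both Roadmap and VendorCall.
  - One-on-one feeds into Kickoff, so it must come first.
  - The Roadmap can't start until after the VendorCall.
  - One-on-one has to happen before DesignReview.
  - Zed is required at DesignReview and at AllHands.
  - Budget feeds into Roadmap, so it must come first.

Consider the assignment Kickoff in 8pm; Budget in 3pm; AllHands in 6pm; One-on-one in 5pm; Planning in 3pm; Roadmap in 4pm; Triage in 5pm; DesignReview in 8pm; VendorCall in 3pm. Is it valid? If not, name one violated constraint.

Valid

Vic is required at VendorCall and at Triage — holds.
Budget feeds into Roadmap, so it must come first — holds.
One-on-one feeds into Kickoff, so it must come first — holds.
Uma needs to be at both Roadmap and VendorCall — holds.
One-on-one has to happen before DesignReview — holds.
Zed is required at DesignReview and at AllHands — holds.
There are 3 rooms available — holds.
The DesignReview can't start until after the Triage — holds.
The Roadmap can't start until after the VendorCall — holds.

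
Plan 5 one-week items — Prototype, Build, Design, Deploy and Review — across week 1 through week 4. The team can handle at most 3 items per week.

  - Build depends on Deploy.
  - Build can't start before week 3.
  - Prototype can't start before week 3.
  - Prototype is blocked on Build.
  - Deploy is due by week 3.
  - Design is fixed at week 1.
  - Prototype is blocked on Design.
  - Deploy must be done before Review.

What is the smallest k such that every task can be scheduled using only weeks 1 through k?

The precedence chain requires at least 3 distinct weeks.
With at most 3 per week and 5 tasks, at least 2 weeks are needed.
Propagating the time windows through the other constraints, Prototype can't land before week 4, so the schedule must run through at least week 4.
4 works (last occupied week: week 4): for example Design -> week 1, Prototype -> week 4, Review -> week 2, Deploy -> week 1, Build -> week 3.

4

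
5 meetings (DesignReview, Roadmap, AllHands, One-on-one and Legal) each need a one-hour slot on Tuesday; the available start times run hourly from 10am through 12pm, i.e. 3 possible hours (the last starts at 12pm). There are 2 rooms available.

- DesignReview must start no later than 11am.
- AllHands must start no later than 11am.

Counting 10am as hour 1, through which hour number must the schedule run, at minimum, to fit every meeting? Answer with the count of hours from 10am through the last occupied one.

With at most 2 per hour and 5 meetings, at least 3 hours are needed.
3 works (last occupied hour: 12pm): for example AllHands in 10am; Roadmap in 11am; Legal in 12pm; DesignReview in 10am; One-on-one in 11am.

3 hours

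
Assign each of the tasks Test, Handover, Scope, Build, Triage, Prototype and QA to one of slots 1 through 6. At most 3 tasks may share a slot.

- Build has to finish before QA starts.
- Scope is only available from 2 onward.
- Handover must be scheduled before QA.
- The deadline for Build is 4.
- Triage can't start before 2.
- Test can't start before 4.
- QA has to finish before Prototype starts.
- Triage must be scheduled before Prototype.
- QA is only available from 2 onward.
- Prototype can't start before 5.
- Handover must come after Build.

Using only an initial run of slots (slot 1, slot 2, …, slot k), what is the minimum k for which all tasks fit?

The precedence chain requires at least 4 distinct slots.
With at most 3 per slot and 7 tasks, at least 3 slots are needed.
Prototype can't be placed before 5, so the schedule must run through at least slot 5.
5 works (last occupied slot: 5): for example Prototype=5, QA=3, Triage=2, Handover=2, Test=4, Scope=2, Build=1.

5 slots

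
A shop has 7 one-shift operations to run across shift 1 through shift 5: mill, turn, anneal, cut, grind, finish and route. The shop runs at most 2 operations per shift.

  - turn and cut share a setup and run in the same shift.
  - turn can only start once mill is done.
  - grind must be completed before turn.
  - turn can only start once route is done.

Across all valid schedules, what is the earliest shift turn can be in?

shift 3

Precedence pushes turn to at least shift 2.
turn at shift 3 is achievable: route -> shift 2; anneal -> shift 2; mill -> shift 1; grind -> shift 1; cut -> shift 3; finish -> shift 4; turn -> shift 3.
Nothing earlier works — the capacity limit rule out every shift before shift 3.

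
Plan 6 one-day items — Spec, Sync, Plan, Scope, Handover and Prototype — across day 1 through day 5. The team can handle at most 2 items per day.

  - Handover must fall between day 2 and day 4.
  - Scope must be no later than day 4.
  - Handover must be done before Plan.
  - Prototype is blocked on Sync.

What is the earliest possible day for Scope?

day 1

Scope's own window allows nothing later than day 4.
Scope at day 1 is achievable: Spec -> day 3, Plan -> day 3, Prototype -> day 2, Handover -> day 2, Scope -> day 1, Sync -> day 1.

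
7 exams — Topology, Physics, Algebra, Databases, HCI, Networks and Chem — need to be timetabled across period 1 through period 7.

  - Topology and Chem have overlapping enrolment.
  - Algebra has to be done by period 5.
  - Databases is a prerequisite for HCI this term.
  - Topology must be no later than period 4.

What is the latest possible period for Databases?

Downstream work caps Databases at period 6.
Databases at period 6 is achievable: Chem -> period 2, HCI -> period 7, Physics -> period 1, Algebra -> period 1, Topology -> period 1, Networks -> period 1, Databases -> period 6.

period 6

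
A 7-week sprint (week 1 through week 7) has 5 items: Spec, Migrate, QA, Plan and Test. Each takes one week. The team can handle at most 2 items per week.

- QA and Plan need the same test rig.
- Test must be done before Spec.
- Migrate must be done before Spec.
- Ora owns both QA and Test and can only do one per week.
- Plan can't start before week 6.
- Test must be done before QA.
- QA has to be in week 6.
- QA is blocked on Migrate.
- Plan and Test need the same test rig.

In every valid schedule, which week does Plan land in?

Plan's window is week 6–week 7.
QA is fixed at week 6, and Plan can't share a week with QA.
So Plan must be week 7.

week 7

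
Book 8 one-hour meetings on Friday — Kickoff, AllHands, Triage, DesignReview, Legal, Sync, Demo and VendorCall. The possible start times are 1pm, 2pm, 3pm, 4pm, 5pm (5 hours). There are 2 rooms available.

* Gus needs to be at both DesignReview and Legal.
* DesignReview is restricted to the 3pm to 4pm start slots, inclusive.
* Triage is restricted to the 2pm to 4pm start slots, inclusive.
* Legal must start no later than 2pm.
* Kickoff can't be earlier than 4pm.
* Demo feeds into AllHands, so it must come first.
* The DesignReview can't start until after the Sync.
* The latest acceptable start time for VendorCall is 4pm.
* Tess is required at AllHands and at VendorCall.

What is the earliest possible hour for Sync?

1pm

Downstream work caps Sync at 3pm.
Sync at 1pm is achievable: DesignReview -> 3pm; AllHands -> 4pm; Sync -> 1pm; VendorCall -> 2pm; Legal -> 1pm; Kickoff -> 4pm; Demo -> 3pm; Triage -> 2pm.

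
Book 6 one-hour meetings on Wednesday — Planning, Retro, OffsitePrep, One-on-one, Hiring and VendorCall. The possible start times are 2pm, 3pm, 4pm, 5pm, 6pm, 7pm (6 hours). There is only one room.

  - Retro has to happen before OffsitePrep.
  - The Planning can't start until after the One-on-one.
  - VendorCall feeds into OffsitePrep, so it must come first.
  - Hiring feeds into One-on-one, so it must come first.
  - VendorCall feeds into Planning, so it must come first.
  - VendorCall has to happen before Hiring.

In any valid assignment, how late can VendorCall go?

Downstream work caps VendorCall at 4pm.
VendorCall at 3pm is achievable: Retro=2pm, Planning=6pm, One-on-one=5pm, VendorCall=3pm, OffsitePrep=7pm, Hiring=4pm.
Nothing later works — the capacity limit rule out every hour after 3pm.

3pm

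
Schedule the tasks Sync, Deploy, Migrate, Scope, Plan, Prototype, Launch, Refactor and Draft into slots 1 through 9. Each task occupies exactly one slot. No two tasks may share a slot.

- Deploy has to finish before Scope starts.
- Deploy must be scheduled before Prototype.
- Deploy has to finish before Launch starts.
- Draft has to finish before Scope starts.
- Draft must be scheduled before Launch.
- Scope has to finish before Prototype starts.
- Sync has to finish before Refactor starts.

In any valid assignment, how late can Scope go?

8

Precedence pushes Scope to at least 2; downstream work caps Scope at 8.
Scope at 8 is achievable: Refactor=5; Migrate=6; Plan=7; Prototype=9; Launch=3; Draft=2; Scope=8; Deploy=1; Sync=4.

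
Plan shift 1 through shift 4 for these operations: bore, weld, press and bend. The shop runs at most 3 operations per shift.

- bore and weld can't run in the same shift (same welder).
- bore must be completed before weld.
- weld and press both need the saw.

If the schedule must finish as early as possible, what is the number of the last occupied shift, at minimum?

shift 2

The precedence chain requires at least 2 distinct shifts.
With at most 3 per shift and 4 operations, at least 2 shifts are needed.
2 works (last occupied shift: shift 2): for example bore -> shift 1; bend -> shift 1; weld -> shift 2; press -> shift 1.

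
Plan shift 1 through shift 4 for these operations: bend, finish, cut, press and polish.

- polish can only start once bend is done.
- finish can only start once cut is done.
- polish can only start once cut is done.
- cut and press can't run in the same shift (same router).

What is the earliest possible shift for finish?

shift 2

Precedence pushes finish to at least shift 2.
finish at shift 2 is achievable: bend -> shift 1; press -> shift 2; finish -> shift 2; polish -> shift 2; cut -> shift 1.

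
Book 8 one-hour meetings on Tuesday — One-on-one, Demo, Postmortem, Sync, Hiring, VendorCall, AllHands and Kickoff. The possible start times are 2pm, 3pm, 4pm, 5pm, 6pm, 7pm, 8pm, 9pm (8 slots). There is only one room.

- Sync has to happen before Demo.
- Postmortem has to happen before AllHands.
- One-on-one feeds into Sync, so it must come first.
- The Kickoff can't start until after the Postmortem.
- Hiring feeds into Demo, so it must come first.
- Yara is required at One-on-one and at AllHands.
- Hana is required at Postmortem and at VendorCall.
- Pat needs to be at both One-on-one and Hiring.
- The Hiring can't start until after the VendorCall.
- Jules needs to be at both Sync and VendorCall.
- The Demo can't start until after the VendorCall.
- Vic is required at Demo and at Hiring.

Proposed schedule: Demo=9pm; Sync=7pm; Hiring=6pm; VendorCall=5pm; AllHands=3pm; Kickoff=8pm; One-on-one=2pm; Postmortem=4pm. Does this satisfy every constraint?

There is only one room — holds.
The Kickoff can't start until after the Postmortem — holds.
Postmortem has to happen before AllHands — violated.
Vic is required at Demo and at Hiring — holds.
Yara is required at One-on-one and at AllHands — holds.
Hana is required at Postmortem and at VendorCall — holds.
Pat needs to be at both One-on-one and Hiring — holds.
Hiring feeds into Demo, so it must come first — holds.
Sync has to happen before Demo — holds.
One-on-one feeds into Sync, so it must come first — holds.
Jules needs to be at both Sync and VendorCall — holds.
The Demo can't start until after the VendorCall — holds.
The Hiring can't start until after the VendorCall — holds.

No. Postmortem has to happen before AllHands is not satisfied.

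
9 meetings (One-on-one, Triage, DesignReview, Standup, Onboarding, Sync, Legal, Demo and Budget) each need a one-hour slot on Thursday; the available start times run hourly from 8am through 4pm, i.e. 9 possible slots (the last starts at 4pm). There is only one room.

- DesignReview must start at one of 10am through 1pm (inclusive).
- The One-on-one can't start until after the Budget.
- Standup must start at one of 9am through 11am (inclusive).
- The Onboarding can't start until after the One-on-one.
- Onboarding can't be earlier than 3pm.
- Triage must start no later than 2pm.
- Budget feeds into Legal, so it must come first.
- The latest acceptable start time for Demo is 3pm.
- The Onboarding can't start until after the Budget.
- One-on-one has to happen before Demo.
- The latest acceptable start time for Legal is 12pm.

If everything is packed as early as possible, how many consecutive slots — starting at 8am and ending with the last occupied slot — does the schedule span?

The precedence chain requires at least 3 distinct slots.
With at most 1 per slot and 9 meetings, at least 9 slots are needed.
Onboarding can't be placed before 3pm — that is slot 8 counting from 8am — so the schedule must run through at least 8 slots.
9 works (last occupied slot: 4pm): for example Sync=4pm, Standup=9am, Legal=11am, DesignReview=10am, One-on-one=1pm, Budget=8am, Onboarding=3pm, Triage=12pm, Demo=2pm.

9 slots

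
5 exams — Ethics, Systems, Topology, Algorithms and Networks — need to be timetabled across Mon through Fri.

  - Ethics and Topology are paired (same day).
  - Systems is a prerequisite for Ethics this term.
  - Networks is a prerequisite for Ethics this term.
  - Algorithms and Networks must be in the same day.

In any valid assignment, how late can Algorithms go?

Algorithms must be in the same day as Networks, which can't be after Thu, so Algorithms is at most Thu.
Algorithms at Thu is achievable: Ethics -> Fri; Systems -> Mon; Networks -> Thu; Topology -> Fri; Algorithms -> Thu.

Thu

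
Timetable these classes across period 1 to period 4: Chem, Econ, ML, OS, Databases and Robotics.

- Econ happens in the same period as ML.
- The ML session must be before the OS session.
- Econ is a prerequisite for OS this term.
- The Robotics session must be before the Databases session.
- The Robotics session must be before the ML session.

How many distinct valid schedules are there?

44

Splitting on Chem: it can be period 1 (11), period 2 (11), period 3 (11), period 4 (11). Listing each branch's schedules as (Econ, ML, OS, Databases, Robotics) by period number:
Chem=period 1: (2,2,3,2,1) (2,2,3,3,1) (2,2,3,4,1) (2,2,4,2,1) (2,2,4,3,1) (2,2,4,4,1) (3,3,4,2,1) (3,3,4,3,1) (3,3,4,3,2) (3,3,4,4,1) (3,3,4,4,2) — 11.
Chem=period 2: (2,2,3,2,1) (2,2,3,3,1) (2,2,3,4,1) (2,2,4,2,1) (2,2,4,3,1) (2,2,4,4,1) (3,3,4,2,1) (3,3,4,3,1) (3,3,4,3,2) (3,3,4,4,1) (3,3,4,4,2) — 11.
Chem=period 3: (2,2,3,2,1) (2,2,3,3,1) (2,2,3,4,1) (2,2,4,2,1) (2,2,4,3,1) (2,2,4,4,1) (3,3,4,2,1) (3,3,4,3,1) (3,3,4,3,2) (3,3,4,4,1) (3,3,4,4,2) — 11.
Chem=period 4: (2,2,3,2,1) (2,2,3,3,1) (2,2,3,4,1) (2,2,4,2,1) (2,2,4,3,1) (2,2,4,4,1) (3,3,4,2,1) (3,3,4,3,1) (3,3,4,3,2) (3,3,4,4,1) (3,3,4,4,2) — 11.
Summing: 11 + 11 + 11 + 11 = 44.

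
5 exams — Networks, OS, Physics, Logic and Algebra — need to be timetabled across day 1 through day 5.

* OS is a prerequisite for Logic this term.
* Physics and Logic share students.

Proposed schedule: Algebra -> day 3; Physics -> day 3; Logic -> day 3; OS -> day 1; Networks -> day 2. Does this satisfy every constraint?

Physics and Logic share students — violated.
OS is a prerequisite for Logic this term — holds.

No — it violates: Physics and Logic share students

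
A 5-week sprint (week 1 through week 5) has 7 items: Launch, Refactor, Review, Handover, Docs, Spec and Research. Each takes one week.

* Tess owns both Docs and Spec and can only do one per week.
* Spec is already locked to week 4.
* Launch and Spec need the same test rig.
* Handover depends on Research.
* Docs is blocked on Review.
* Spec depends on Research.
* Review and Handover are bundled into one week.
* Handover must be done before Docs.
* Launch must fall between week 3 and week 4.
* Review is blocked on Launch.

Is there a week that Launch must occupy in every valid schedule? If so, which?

week 3

Launch's window is week 3–week 4.
Spec is fixed at week 4, and Launch can't share a week with Spec.
So Launch must be week 3.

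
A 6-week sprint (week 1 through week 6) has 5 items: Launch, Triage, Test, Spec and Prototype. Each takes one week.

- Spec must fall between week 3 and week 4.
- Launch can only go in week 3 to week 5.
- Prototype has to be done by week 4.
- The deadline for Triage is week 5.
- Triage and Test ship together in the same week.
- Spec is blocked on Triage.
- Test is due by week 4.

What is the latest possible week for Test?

Test's own window allows nothing later than week 4; Test must be in the same week as Triage, which can't be after week 3, so Test is at most week 3.
Test at week 3 is achievable: Test -> week 3; Triage -> week 3; Spec -> week 4; Prototype -> week 1; Launch -> week 3.

week 3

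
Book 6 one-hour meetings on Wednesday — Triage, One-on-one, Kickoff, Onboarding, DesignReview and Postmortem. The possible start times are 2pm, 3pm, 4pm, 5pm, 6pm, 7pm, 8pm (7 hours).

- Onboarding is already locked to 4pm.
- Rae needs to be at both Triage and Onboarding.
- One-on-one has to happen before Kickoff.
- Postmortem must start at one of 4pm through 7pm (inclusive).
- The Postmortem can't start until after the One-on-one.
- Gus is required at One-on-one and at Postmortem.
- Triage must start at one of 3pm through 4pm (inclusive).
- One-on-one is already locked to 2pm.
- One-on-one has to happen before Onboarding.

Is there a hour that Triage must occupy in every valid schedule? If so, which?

3pm

Triage's window is 3pm–4pm.
Onboarding is fixed at 4pm, and Triage can't share a hour with Onboarding.
So Triage must be 3pm.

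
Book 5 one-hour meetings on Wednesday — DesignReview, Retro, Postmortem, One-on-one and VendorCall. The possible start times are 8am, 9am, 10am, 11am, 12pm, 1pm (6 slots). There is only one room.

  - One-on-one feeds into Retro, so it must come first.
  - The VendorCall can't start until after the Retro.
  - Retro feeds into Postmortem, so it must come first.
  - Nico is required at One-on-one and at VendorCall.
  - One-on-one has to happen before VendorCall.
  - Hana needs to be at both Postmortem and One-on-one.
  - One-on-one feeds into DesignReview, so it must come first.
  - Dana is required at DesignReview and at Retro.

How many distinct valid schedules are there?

Splitting on DesignReview: it can be 9am (8), 10am (10), 11am (10), 12pm (10), 1pm (10). Listing each branch's schedules as (Retro, Postmortem, One-on-one, VendorCall):
DesignReview=9am: (10am,11am,8am,12pm) (10am,11am,8am,1pm) (10am,12pm,8am,11am) (10am,12pm,8am,1pm) (10am,1pm,8am,11am) (10am,1pm,8am,12pm) (11am,12pm,8am,1pm) (11am,1pm,8am,12pm) — 8.
DesignReview=10am: (9am,11am,8am,12pm) (9am,11am,8am,1pm) (9am,12pm,8am,11am) (9am,12pm,8am,1pm) (9am,1pm,8am,11am) (9am,1pm,8am,12pm) (11am,12pm,8am,1pm) (11am,12pm,9am,1pm) (11am,1pm,8am,12pm) (11am,1pm,9am,12pm) — 10.
DesignReview=11am: (9am,10am,8am,12pm) (9am,10am,8am,1pm) (9am,12pm,8am,10am) (9am,12pm,8am,1pm) (9am,1pm,8am,10am) (9am,1pm,8am,12pm) (10am,12pm,8am,1pm) (10am,12pm,9am,1pm) (10am,1pm,8am,12pm) (10am,1pm,9am,12pm) — 10.
DesignReview=12pm: (9am,10am,8am,11am) (9am,10am,8am,1pm) (9am,11am,8am,10am) (9am,11am,8am,1pm) (9am,1pm,8am,10am) (9am,1pm,8am,11am) (10am,11am,8am,1pm) (10am,11am,9am,1pm) (10am,1pm,8am,11am) (10am,1pm,9am,11am) — 10.
DesignReview=1pm: (9am,10am,8am,11am) (9am,10am,8am,12pm) (9am,11am,8am,10am) (9am,11am,8am,12pm) (9am,12pm,8am,10am) (9am,12pm,8am,11am) (10am,11am,8am,12pm) (10am,11am,9am,12pm) (10am,12pm,8am,11am) (10am,12pm,9am,11am) — 10.
Summing: 8 + 10 + 10 + 10 + 10 = 48.

48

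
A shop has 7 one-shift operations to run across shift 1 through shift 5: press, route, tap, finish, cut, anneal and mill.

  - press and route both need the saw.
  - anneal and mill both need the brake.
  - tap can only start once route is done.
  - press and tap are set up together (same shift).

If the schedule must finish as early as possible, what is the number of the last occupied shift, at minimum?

The precedence chain requires at least 2 distinct shifts.
2 works (last occupied shift: shift 2): for example press=shift 2, cut=shift 1, route=shift 1, tap=shift 2, anneal=shift 1, mill=shift 2, finish=shift 1.

shift 2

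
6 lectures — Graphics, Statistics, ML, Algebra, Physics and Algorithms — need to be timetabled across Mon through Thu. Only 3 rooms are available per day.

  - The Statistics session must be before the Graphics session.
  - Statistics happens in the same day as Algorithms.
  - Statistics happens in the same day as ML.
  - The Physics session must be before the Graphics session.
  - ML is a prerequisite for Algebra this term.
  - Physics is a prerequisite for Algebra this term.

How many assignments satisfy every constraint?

Splitting on Graphics: it can be Wed (4), Thu (8). Listing each branch's schedules as (Statistics, ML, Algebra, Physics, Algorithms):
Graphics=Wed: (Mon,Mon,Wed,Tue,Mon) (Mon,Mon,Thu,Tue,Mon) (Tue,Tue,Wed,Mon,Tue) (Tue,Tue,Thu,Mon,Tue) — 4.
Graphics=Thu: (Mon,Mon,Wed,Tue,Mon) (Mon,Mon,Thu,Tue,Mon) (Mon,Mon,Thu,Wed,Mon) (Tue,Tue,Wed,Mon,Tue) (Tue,Tue,Thu,Mon,Tue) (Tue,Tue,Thu,Wed,Tue) (Wed,Wed,Thu,Mon,Wed) (Wed,Wed,Thu,Tue,Wed) — 8.
Summing: 4 + 8 = 12.

12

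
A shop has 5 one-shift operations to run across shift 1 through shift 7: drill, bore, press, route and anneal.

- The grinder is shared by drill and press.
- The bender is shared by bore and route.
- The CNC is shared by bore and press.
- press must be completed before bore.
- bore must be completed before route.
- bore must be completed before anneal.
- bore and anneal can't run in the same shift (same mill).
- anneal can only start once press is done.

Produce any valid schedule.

press -> shift 1, drill -> shift 2, route -> shift 3, bore -> shift 2, anneal -> shift 3

Checking: press(shift 1) before anneal(shift 3); bore(shift 2) before anneal(shift 3); bore(shift 2) before route(shift 3); press(shift 1) before bore(shift 2); bore(shift 2) != anneal(shift 3); drill(shift 2) != press(shift 1); bore(shift 2) != route(shift 3); bore(shift 2) != press(shift 1).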